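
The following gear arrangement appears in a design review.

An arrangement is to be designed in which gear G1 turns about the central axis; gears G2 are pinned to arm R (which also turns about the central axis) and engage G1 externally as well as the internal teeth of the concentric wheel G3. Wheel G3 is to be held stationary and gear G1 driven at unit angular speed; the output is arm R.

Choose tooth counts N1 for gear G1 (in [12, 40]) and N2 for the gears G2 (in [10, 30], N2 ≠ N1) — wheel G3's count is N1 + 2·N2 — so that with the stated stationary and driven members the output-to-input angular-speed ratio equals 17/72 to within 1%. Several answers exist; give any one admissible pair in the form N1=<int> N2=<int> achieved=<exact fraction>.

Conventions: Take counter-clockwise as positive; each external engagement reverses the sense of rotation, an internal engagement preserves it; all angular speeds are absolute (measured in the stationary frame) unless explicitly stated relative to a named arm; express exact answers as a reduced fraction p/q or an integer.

N1=17 N2=19 achieved=17/72

design class (target 17/72): planetary set
Willis with ω_ring = 0: ω_arm/ω_sun = N1/(N1+N3); set equal to 17/72  ⇒  N3/N1 = 1/(17/72) − 1 = 55/17
N3 = N1 + 2·N2  ⇒  N2/N1 = (N3/N1 − 1)/2 = (55/17 − 1)/2 = 19/17
smallest multiple with N1 ≥ 12 and N2 ≥ 10: k = 1  ⇒  N1 = 1·17 = 17, N2 = 1·19 = 19 (N1 ≤ 40, N2 ≤ 30, N2 ≠ N1 ✓), N3 = 17 + 2·19 = 55
check: N1/(N1+N3) with N1 = 17, N3 = 55 gives 17/72; |achieved − target| = 0 ≤ 17/7200 ✓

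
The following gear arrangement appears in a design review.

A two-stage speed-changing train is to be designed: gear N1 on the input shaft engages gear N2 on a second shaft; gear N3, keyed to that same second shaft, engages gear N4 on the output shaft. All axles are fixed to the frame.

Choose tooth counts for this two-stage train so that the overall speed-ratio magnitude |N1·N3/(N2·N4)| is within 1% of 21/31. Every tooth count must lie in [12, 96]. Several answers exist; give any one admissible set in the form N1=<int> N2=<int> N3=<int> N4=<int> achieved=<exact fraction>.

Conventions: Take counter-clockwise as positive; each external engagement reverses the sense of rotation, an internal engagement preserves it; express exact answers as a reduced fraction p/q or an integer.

2-stage fixed-axis compound train for ratio 21/31
target = 21/31 in lowest terms: an exact hit needs N1·N3 = k·21 and N2·N4 = k·31 for one integer k, every count in [12, 96]; additionally prefer no 1:1 stage (N1 ≠ N2, N3 ≠ N4)
k = 1…11: no 1:1-free in-range split of k·21 and k·31 into factor pairs; take k = 12
k = 12: N1·N3 = 252 = 12·21, N2·N4 = 372 = 31·12
achieved = 12·21/(31·12) = 21/31; |achieved − target| = 0 ≤ 21/3100 ✓

N1=12 N2=31 N3=21 N4=12 achieved=21/31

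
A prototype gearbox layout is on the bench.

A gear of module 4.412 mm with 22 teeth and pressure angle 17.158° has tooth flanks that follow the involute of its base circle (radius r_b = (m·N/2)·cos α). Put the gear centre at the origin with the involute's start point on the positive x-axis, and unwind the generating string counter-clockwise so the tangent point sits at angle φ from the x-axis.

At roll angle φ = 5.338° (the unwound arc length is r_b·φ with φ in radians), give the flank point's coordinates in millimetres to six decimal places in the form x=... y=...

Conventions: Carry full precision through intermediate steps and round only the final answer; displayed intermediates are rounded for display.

single-mesh involute tooth geometry (22T wheel at module 4.412)
pitch radius r_p = m·N/2 = 4.412·22/2 = 48.532000
base radius r_b = r_p·cos α = 48.532000·cos 17.158° = 46.372077
roll angle φ = 5.338° = 0.09316568 rad
x = r_b·(cos φ + φ·sin φ) = 46.572892
y = r_b·(sin φ − φ·cos φ) = 0.012489

x=46.572892 y=0.012489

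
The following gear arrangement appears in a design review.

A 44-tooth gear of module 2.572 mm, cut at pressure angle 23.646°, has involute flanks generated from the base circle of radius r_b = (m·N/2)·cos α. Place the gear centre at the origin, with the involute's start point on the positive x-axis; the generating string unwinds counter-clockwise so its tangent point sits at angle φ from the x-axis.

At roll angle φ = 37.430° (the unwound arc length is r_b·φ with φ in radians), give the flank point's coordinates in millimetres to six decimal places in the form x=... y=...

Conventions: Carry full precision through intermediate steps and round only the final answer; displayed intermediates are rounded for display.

topology: single-mesh involute geometry — m = 2.572, N = 44
pitch radius r_p = m·N/2 = 2.572·44/2 = 56.584000
base radius r_b = r_p·cos α = 56.584000·cos 23.646° = 51.833265
roll angle φ = 37.430° = 0.65327674 rad
x = r_b·(cos φ + φ·sin φ) = 61.741332
y = r_b·(sin φ − φ·cos φ) = 4.614557

x=61.741332 y=4.614557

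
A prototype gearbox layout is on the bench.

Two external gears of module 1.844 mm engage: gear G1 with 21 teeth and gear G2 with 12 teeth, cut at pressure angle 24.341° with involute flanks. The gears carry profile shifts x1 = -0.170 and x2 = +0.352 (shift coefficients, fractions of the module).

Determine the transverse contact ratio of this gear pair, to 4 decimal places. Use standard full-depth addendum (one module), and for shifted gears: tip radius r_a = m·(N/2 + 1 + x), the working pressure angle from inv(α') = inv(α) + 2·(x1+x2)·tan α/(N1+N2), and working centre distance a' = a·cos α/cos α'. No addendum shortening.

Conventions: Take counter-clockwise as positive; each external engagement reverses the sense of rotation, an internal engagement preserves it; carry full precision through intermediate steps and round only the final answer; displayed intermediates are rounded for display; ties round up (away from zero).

1.3156

topology: single-mesh involute geometry — m = 1.844, 21T/12T pair
base radii: r_b1 = 17.640884, r_b2 = 10.080505
tip radii: r_a1 = 20.892520, r_a2 = 13.557088
inv(α') = inv(24.341°) + 2·(-0.170+0.352)·tan α/(21+12) = 0.03253835  ⇒  α' = 25.65550°
a' = a·cos α / cos α' = 30.4260·cos 24.341°/cos 25.65550° = 30.753242
action lengths: √(r_a1²−r_b1²) = 11.193596, √(r_a2²−r_b2²) = 9.065211
base pitch p_b = π·m·cos α = 5.278140
CR = (11.193596 + 9.065211 − 30.753242·sin 25.65550°)/5.278140 = 1.315598
contact ratio ≈ 1.3156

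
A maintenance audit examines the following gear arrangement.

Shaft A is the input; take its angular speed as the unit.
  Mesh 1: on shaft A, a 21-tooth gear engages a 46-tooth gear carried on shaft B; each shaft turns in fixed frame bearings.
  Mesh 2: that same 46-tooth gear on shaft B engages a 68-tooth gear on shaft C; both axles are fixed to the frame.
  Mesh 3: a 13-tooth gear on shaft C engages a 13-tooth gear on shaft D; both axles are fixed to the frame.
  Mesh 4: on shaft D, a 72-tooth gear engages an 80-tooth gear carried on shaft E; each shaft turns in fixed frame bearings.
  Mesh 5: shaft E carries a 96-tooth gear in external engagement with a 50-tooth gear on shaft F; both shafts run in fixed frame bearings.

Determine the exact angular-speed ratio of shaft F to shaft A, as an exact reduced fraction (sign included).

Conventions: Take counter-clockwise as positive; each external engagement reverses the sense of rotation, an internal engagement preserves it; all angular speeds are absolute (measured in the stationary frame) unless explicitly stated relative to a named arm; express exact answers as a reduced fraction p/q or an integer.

-1134/2125

class = fixed-axis compound train [5 meshes; 5 ratios multiply, 5 sense flips]
mesh 1 [21T→46T]: running ratio 21/46, sense −
mesh 2 [46T→68T]: running ratio 21/68, sense +
mesh 3 [13T→13T]: running ratio 21/68, sense −
mesh 4 [72T→80T]: running ratio 189/680, sense +
mesh 5 [96T→50T]: running ratio 1134/2125, sense −
ω_out/ω_in = -1134/2125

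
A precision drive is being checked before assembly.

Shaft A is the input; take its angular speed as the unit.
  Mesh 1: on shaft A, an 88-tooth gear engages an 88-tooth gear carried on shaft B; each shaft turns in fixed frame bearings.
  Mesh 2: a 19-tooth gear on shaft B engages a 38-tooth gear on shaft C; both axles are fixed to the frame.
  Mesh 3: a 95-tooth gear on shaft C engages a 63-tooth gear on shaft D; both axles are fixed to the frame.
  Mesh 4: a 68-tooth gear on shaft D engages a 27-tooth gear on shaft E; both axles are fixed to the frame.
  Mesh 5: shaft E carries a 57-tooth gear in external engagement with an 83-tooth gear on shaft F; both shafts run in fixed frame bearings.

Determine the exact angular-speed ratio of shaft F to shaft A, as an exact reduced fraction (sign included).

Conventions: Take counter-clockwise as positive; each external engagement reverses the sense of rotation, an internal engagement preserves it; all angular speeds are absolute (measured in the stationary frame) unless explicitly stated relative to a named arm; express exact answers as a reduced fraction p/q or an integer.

class = fixed-axis compound train [5 meshes; 5 ratios multiply, 5 sense flips]
mesh 1 [88T→88T]: running ratio 1, sense −
mesh 2 [19T→38T]: running ratio 1/2, sense +
mesh 3 [95T→63T]: running ratio 95/126, sense −
mesh 4 [68T→27T]: running ratio 3230/1701, sense +
mesh 5 [57T→83T]: running ratio 61370/47061, sense −
ω_out/ω_in = -61370/47061

-61370/47061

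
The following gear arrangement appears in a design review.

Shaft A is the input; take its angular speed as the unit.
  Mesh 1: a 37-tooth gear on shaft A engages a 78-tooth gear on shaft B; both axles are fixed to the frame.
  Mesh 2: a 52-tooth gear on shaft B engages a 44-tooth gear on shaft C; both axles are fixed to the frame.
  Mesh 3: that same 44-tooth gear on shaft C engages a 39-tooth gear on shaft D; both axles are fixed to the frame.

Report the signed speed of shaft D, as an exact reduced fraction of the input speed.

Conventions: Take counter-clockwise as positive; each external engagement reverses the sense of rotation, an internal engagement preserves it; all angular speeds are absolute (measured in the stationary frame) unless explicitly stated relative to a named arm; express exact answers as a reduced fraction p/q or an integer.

3-mesh fixed-axis compound train (all bearings frame-fixed)
mesh 1 [37T→78T]: |ω|/ω_in = 1×37/78 = 37/78, sense flips to −
mesh 2 [52T→44T]: |ω|/ω_in = (37/78)×52/44 = 37/66, sense flips to +
mesh 3 [44T→39T]: |ω|/ω_in = (37/66)×44/39 = 74/117, sense flips to −
signed output speed (× input speed) = -74/117

-74/117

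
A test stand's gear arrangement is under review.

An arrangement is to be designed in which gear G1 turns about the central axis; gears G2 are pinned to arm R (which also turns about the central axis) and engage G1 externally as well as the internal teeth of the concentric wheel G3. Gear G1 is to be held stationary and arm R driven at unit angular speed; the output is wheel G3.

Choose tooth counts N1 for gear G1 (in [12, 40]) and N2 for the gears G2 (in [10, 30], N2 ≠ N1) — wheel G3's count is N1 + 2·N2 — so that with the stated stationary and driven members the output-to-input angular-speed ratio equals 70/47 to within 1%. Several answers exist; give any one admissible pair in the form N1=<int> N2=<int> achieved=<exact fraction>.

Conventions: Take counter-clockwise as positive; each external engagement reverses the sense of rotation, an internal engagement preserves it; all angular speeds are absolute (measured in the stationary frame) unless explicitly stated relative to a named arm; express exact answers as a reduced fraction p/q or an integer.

N1=23 N2=12 achieved=70/47

design class (target 70/47): planetary set
Willis with ω_sun = 0: ω_ring/ω_arm = (N1+N3)/N3; set equal to 70/47  ⇒  N3/N1 = 1/(70/47 − 1) = 47/23
N3 = N1 + 2·N2  ⇒  N2/N1 = (N3/N1 − 1)/2 = (47/23 − 1)/2 = 12/23
smallest multiple with N1 ≥ 12 and N2 ≥ 10: k = 1  ⇒  N1 = 1·23 = 23, N2 = 1·12 = 12 (N1 ≤ 40, N2 ≤ 30, N2 ≠ N1 ✓), N3 = 23 + 2·12 = 47
check: (N1+N3)/N3 with N1 = 23, N3 = 47 gives 70/47; |achieved − target| = 0 ≤ 7/470 ✓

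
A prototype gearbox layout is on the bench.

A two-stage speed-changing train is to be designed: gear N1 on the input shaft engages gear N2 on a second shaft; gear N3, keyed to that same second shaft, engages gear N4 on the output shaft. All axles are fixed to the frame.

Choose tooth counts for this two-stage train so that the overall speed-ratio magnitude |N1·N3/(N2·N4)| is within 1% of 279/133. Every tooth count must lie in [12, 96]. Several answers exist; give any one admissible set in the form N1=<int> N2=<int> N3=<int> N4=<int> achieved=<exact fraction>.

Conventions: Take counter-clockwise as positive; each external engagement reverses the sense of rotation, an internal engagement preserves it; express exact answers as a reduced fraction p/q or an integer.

N1=18 N2=14 N3=31 N4=19 achieved=279/133

design class (target 279/133): fixed-axis compound train
target = 279/133 in lowest terms: an exact hit needs N1·N3 = k·279 and N2·N4 = k·133 for one integer k, every count in [12, 96]; additionally prefer no 1:1 stage (N1 ≠ N2, N3 ≠ N4)
k = 1: no 1:1-free in-range split of k·279 and k·133 into factor pairs; take k = 2
k = 2: N1·N3 = 558 = 18·31, N2·N4 = 266 = 14·19
achieved = 18·31/(14·19) = 279/133; |achieved − target| = 0 ≤ 279/13300 ✓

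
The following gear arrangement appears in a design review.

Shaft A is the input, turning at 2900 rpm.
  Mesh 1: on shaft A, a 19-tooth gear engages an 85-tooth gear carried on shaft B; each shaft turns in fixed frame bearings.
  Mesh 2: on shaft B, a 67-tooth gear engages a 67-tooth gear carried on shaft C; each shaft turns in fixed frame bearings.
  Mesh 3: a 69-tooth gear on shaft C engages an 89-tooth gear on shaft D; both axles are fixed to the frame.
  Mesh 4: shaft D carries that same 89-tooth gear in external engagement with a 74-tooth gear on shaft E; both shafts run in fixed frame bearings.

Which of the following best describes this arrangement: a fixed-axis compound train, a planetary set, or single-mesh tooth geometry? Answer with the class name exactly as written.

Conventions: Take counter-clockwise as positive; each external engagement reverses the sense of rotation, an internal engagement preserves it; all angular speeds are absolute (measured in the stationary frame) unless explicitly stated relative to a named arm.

recognized (5 fixed axles, 4 meshes): fixed-axis compound train
classification: fixed-axis compound train

fixed-axis compound train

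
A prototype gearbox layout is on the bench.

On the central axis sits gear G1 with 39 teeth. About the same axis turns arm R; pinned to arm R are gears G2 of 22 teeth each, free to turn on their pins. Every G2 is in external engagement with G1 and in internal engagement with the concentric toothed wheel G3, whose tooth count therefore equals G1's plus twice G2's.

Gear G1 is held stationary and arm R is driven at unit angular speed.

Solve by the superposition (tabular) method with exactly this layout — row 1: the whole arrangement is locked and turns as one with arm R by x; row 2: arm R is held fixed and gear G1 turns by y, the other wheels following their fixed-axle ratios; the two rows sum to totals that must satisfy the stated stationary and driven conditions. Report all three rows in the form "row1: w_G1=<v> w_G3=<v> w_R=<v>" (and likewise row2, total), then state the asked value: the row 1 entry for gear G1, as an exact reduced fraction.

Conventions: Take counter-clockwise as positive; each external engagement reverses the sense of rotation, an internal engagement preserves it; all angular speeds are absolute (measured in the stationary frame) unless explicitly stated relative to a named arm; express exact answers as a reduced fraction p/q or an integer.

row1: w_G1=1 w_G3=1 w_R=1
row2: w_G1=-1 w_G3=39/83 w_R=0
total: w_G1=0 w_G3=122/83 w_R=1
asked value: 1

topology: planetary set — G1 39T / G2 22T / G3 83T, arm = carrier (Willis)
superposition row 1 [locked train]: every member turns x
superposition row 2 [arm held]: sun y, ring −(39/83)·y, arm 0
boundary: total ω_sun = x + y = 0 and total ω_arm = x = 1  ⇒  y = -1, x = 1
row 2 ring = −(39/83)·(-1) = 39/83
totals (row 1 + row 2): sun 1 + (-1) = 0, ring 1 + 39/83 = 122/83, arm 1 + 0 = 1
asked cell (row1, sun) = 1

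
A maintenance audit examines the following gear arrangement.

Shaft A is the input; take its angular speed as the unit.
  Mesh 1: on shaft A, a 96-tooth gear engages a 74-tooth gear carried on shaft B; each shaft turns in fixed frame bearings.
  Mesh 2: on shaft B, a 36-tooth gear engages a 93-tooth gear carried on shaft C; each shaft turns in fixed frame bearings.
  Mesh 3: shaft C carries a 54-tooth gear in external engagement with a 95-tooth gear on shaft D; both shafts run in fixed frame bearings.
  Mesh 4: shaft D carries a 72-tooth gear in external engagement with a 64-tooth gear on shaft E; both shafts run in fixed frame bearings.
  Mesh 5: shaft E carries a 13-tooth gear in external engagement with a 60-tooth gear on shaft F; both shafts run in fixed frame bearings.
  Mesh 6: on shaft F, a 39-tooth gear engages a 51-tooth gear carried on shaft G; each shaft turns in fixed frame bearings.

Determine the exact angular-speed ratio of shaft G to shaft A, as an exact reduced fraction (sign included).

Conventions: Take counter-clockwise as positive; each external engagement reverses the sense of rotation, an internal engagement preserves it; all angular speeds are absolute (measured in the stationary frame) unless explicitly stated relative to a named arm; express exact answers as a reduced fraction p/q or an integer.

492804/9262025

class = fixed-axis compound train [6 meshes; 6 ratios multiply, 6 sense flips]
mesh 1 [96T→74T]: running ratio 48/37, sense −
mesh 2 [36T→93T]: running ratio 576/1147, sense +
mesh 3 [54T→95T]: running ratio 31104/108965, sense −
mesh 4 [72T→64T]: running ratio 34992/108965, sense +
mesh 5 [13T→60T]: running ratio 37908/544825, sense −
mesh 6 [39T→51T]: running ratio 492804/9262025, sense +
ω_out/ω_in = 492804/9262025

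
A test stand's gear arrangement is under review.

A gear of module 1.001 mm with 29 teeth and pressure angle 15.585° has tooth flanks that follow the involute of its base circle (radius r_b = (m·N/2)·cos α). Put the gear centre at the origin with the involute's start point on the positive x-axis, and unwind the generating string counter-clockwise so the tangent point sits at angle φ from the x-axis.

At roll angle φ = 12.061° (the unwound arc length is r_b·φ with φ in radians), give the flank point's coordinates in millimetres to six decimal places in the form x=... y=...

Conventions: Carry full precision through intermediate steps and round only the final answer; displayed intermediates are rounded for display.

recognized (one wheel, involute flank): single-mesh tooth geometry, m = 1.001, N = 29
pitch radius r_p = m·N/2 = 1.001·29/2 = 14.514500
base radius r_b = r_p·cos α = 14.514500·cos 15.585° = 13.980844
roll angle φ = 12.061° = 0.21050416 rad
x = r_b·(cos φ + φ·sin φ) = 14.287181
y = r_b·(sin φ − φ·cos φ) = 0.043278

x=14.287181 y=0.043278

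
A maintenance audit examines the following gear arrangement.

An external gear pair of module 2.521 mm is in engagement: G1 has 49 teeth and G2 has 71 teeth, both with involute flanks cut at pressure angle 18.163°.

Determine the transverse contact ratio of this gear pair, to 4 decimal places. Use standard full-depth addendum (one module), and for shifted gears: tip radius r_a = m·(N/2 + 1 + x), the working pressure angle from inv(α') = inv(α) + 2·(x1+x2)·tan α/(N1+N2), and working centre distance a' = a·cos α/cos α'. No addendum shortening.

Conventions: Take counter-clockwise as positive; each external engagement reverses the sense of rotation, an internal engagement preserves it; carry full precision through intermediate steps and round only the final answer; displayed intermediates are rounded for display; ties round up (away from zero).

1.8926

class = single-mesh tooth geometry [involute pair 49T × 71T, m = 2.521]
base radii: r_b1 = 58.686994, r_b2 = 85.036257
tip radii: r_a1 = 64.285500, r_a2 = 92.016500
no profile shift: α' = α, a' = a
action lengths: √(r_a1²−r_b1²) = 26.238564, √(r_a2²−r_b2²) = 35.154961
base pitch p_b = π·m·cos α = 7.525332
CR = (26.238564 + 35.154961 − 151.260000·sin 18.16300°)/7.525332 = 1.892614
contact ratio ≈ 1.8926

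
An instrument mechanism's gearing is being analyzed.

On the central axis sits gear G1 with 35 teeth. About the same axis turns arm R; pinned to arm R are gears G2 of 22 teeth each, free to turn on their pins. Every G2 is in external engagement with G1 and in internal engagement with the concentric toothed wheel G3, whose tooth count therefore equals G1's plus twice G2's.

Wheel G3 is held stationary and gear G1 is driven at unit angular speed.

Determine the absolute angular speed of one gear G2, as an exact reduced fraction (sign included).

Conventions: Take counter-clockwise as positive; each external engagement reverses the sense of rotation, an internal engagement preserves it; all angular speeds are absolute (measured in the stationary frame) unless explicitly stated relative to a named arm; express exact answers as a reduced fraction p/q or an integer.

topology: planetary set — G1 35T / G2 22T / G3 79T, arm = carrier (Willis)
ring teeth: 35 + 2·22 = 79
35(ω_sun−ω_arm) = −79(ω_ring−ω_arm),  ω_ring = 0, ω_sun = 1
35(1−ω_arm) = −79(0−ω_arm)  ⇒  114·ω_arm = 35  ⇒  ω_arm = 35/114
sun–planet mesh: 35·(1−35/114) = −22·(ω_p−ω_arm)  ⇒  ω_p−ω_arm = -2765/2508
ω_p = 35/114 − 2765/2508 = -35/44
exact speed ratio = -35/44

-35/44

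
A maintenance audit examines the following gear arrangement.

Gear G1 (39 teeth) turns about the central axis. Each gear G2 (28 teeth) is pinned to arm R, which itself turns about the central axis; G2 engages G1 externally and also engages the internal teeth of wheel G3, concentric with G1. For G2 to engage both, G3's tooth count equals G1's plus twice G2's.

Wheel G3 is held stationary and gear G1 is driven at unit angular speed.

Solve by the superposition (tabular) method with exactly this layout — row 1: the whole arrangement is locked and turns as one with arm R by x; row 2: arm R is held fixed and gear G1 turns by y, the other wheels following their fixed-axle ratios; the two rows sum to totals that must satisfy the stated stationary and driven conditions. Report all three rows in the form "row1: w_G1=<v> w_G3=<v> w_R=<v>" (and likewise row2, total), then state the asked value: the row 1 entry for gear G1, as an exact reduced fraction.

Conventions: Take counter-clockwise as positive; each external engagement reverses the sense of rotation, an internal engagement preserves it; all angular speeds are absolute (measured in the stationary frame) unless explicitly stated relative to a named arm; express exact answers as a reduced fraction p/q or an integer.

row1: w_G1=39/134 w_G3=39/134 w_R=39/134
row2: w_G1=95/134 w_G3=-39/134 w_R=0
total: w_G1=1 w_G3=0 w_R=39/134
asked value: 39/134

recognized (axles ride arm R): planetary set, 39/28/95 teeth
row 1 — lock + rotate with arm: ω_sun = ω_ring = ω_arm = x
row 2 (arm held, sun turns y): ω_ring = −(39/95)·y, ω_arm = 0
boundary: total ω_ring = x − (39/95)·y = 0 and total ω_sun = x + y = 1  ⇒  y = 95/134, x = 39/134
row 2 ring = −(39/95)·95/134 = -39/134
totals (row 1 + row 2): sun 39/134 + 95/134 = 1, ring 39/134 + (-39/134) = 0, arm 39/134 + 0 = 39/134
asked cell (row1, sun) = 39/134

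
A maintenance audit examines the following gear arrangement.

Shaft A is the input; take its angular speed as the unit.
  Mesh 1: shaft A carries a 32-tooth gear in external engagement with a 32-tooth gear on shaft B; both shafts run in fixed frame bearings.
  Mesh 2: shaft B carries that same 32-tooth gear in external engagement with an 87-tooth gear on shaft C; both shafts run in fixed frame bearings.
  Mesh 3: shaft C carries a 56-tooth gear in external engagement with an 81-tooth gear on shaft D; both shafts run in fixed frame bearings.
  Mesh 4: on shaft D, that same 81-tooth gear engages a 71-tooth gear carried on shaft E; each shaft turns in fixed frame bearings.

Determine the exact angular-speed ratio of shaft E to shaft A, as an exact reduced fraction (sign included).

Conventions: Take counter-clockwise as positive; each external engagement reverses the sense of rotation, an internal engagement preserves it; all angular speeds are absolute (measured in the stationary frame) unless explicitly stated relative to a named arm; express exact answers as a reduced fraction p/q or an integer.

class = fixed-axis compound train [4 meshes; 4 ratios multiply, 4 sense flips]
mesh 1 [32T→32T]: running ratio 1, sense −
mesh 2 [32T→87T]: running ratio 32/87, sense +
mesh 3 [56T→81T]: running ratio 1792/7047, sense −
mesh 4 [81T→71T]: running ratio 1792/6177, sense +
ω_out/ω_in = 1792/6177

1792/6177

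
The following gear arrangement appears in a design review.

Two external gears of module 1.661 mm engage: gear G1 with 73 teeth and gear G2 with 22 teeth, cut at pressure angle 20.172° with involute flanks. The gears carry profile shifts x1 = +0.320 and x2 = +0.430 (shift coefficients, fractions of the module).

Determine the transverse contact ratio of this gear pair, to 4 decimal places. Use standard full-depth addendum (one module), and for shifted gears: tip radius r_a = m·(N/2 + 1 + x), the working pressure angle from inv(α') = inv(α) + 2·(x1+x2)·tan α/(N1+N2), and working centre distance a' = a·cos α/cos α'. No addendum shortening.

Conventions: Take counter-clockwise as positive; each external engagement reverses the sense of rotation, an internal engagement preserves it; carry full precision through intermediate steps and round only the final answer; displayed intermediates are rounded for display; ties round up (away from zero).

1.5577

topology: single-mesh involute geometry — m = 1.661, 73T/22T pair
base radii: r_b1 = 56.907771, r_b2 = 17.150287
tip radii: r_a1 = 62.819020, r_a2 = 20.646230
inv(α') = inv(20.172°) + 2·(+0.320+0.430)·tan α/(73+22) = 0.02110643  ⇒  α' = 22.36281°
a' = a·cos α / cos α' = 78.8975·cos 20.172°/cos 22.36281° = 80.080669
action lengths: √(r_a1²−r_b1²) = 26.603287, √(r_a2²−r_b2²) = 11.494976
base pitch p_b = π·m·cos α = 4.898111
CR = (26.603287 + 11.494976 − 80.080669·sin 22.36281°)/4.898111 = 1.557735
contact ratio ≈ 1.5577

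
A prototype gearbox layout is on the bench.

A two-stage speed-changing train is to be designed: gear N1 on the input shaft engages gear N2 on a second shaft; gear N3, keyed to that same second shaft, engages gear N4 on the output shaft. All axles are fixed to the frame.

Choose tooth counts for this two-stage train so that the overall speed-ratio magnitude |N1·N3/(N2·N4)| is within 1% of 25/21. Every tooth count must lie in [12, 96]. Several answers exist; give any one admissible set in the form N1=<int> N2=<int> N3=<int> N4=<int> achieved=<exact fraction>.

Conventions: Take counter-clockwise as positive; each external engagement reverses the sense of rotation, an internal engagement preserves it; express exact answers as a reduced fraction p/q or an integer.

N1=12 N2=21 N3=25 N4=12 achieved=25/21

class = fixed-axis compound train [2-stage, 25/21 wanted]
target = 25/21 in lowest terms: an exact hit needs N1·N3 = k·25 and N2·N4 = k·21 for one integer k, every count in [12, 96]; additionally prefer no 1:1 stage (N1 ≠ N2, N3 ≠ N4)
k = 1…11: no 1:1-free in-range split of k·25 and k·21 into factor pairs; take k = 12
k = 12: N1·N3 = 300 = 12·25, N2·N4 = 252 = 21·12
achieved = 12·25/(21·12) = 25/21; |achieved − target| = 0 ≤ 1/84 ✓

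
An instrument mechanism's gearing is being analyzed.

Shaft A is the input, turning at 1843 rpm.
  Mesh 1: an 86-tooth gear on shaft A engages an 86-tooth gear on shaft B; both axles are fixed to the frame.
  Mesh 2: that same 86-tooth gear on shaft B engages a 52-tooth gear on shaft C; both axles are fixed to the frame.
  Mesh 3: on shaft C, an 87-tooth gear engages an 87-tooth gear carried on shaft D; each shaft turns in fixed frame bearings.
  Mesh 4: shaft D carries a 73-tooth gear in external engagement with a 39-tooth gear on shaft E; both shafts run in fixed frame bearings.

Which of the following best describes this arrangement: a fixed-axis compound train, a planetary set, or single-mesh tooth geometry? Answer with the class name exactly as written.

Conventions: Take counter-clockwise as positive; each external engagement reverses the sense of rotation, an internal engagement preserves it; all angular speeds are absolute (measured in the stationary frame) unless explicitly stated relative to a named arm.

recognized (5 fixed axles, 4 meshes): fixed-axis compound train
classification: fixed-axis compound train

fixed-axis compound train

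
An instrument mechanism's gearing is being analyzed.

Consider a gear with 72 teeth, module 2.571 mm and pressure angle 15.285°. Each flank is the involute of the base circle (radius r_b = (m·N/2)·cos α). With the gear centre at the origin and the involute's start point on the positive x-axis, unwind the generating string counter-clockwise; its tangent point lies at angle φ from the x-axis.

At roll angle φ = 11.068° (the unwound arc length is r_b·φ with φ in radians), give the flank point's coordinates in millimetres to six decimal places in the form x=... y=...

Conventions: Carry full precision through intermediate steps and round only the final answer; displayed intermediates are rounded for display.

x=90.932274 y=0.213728

single-mesh involute tooth geometry (72T wheel at module 2.571)
pitch radius r_p = m·N/2 = 2.571·72/2 = 92.556000
base radius r_b = r_p·cos α = 92.556000·cos 15.285° = 89.281967
roll angle φ = 11.068° = 0.19317304 rad
x = r_b·(cos φ + φ·sin φ) = 90.932274
y = r_b·(sin φ − φ·cos φ) = 0.213728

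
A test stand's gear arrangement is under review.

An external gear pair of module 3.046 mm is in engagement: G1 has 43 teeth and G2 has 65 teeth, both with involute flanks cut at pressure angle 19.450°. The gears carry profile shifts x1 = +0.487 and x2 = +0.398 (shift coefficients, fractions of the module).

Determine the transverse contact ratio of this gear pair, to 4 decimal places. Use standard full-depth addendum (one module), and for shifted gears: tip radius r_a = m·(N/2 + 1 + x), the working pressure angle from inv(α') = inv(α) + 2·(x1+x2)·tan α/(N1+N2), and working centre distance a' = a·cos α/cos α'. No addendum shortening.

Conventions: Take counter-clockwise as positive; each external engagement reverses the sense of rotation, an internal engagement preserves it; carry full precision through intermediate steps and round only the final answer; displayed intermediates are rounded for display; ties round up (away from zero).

1.6779

single-mesh involute tooth geometry (43T engaging 65T at module 3.046)
base radii: r_b1 = 61.751702, r_b2 = 93.345596
tip radii: r_a1 = 70.018402, r_a2 = 103.253308
inv(α') = inv(19.450°) + 2·(+0.487+0.398)·tan α/(43+65) = 0.01945776  ⇒  α' = 21.78856°
a' = a·cos α / cos α' = 164.4840·cos 19.450°/cos 21.78856° = 167.029921
action lengths: √(r_a1²−r_b1²) = 33.004604, √(r_a2²−r_b2²) = 44.134400
base pitch p_b = π·m·cos α = 9.023195
CR = (33.004604 + 44.134400 − 167.029921·sin 21.78856°)/9.023195 = 1.677946
contact ratio ≈ 1.6779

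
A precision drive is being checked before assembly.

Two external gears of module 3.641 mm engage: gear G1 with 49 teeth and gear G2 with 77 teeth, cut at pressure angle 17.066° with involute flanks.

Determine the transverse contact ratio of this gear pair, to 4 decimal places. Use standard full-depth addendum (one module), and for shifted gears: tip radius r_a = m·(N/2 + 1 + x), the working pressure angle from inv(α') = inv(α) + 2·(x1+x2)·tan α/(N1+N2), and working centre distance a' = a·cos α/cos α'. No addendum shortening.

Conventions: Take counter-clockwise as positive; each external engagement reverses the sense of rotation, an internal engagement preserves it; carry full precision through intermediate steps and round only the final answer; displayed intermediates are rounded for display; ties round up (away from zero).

1.9767

recognized (one external pair, fixed centres): single-mesh tooth geometry, m = 3.641, N1 = 49, N2 = 77
base radii: r_b1 = 85.276588, r_b2 = 134.006067
tip radii: r_a1 = 92.845500, r_a2 = 143.819500
no profile shift: α' = α, a' = a
action lengths: √(r_a1²−r_b1²) = 36.717712, √(r_a2²−r_b2²) = 52.215157
base pitch p_b = π·m·cos α = 10.934869
CR = (36.717712 + 52.215157 − 229.383000·sin 17.06600°)/10.934869 = 1.976716
contact ratio ≈ 1.9767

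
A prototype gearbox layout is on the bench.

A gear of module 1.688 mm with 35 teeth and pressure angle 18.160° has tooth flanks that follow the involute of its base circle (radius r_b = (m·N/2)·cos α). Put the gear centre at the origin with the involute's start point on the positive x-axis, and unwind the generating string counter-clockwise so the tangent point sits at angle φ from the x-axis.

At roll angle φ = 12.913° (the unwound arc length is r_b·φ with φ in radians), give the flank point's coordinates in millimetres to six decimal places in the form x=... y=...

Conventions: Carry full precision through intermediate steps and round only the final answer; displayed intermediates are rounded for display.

topology: single-mesh involute geometry — m = 1.688, N = 35
pitch radius r_p = m·N/2 = 1.688·35/2 = 29.540000
base radius r_b = r_p·cos α = 29.540000·cos 18.160° = 28.068609
roll angle φ = 12.913° = 0.22537437 rad
x = r_b·(cos φ + φ·sin φ) = 28.772435
y = r_b·(sin φ − φ·cos φ) = 0.106563

x=28.772435 y=0.106563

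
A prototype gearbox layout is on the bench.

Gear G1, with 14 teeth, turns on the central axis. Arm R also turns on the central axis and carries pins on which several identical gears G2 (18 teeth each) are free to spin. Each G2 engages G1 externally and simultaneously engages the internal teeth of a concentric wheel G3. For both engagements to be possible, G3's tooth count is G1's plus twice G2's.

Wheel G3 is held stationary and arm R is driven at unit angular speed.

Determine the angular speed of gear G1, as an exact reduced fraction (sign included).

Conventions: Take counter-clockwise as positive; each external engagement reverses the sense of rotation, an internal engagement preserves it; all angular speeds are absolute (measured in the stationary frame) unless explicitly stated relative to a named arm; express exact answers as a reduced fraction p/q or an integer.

topology: planetary set — G1 14T / G2 18T / G3 50T, arm = carrier (Willis)
ring teeth: 14 + 2·18 = 50
14(ω_sun−ω_arm) = −50(ω_ring−ω_arm),  ω_ring = 0, ω_arm = 1
ω_sun = 1 − (50/14)(0−1) = 32/7
exact speed ratio = 32/7

32/7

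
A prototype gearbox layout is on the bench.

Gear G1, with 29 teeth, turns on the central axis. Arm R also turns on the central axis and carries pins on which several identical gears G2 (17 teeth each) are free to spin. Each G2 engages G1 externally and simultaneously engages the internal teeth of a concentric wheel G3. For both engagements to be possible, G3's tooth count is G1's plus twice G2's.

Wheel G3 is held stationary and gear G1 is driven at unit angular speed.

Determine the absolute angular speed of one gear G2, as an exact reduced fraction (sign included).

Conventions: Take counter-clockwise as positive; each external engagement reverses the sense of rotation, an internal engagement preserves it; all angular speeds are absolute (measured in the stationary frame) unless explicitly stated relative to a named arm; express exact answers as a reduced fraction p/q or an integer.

-29/34

class = planetary set [G3 = 29+2·17 = 63; Willis about the carrier]
ring teeth: 29 + 2·17 = 63
29(ω_sun−ω_arm) = −63(ω_ring−ω_arm),  ω_ring = 0, ω_sun = 1
29(1−ω_arm) = −63(0−ω_arm)  ⇒  92·ω_arm = 29  ⇒  ω_arm = 29/92
sun–planet mesh: 29·(1−29/92) = −17·(ω_p−ω_arm)  ⇒  ω_p−ω_arm = -1827/1564
ω_p = 29/92 − 1827/1564 = -29/34
exact speed ratio = -29/34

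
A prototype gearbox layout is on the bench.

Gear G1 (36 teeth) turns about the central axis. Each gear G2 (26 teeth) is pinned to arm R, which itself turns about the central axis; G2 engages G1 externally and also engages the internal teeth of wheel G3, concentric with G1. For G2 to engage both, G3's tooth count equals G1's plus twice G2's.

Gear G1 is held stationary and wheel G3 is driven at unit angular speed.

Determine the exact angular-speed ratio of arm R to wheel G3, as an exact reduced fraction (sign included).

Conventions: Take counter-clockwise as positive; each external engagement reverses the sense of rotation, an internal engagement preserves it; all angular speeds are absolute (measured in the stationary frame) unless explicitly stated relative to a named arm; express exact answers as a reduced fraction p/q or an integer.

22/31

recognized (axles ride arm R): planetary set, 36/26/88 teeth
ring teeth: 36 + 2·26 = 88
36(ω_sun−ω_arm) = −88(ω_ring−ω_arm),  ω_sun = 0, ω_ring = 1
36(0−ω_arm) = −88(1−ω_arm)  ⇒  124·ω_arm = 88  ⇒  ω_arm = 22/31
ω_out/ω_in = 22/31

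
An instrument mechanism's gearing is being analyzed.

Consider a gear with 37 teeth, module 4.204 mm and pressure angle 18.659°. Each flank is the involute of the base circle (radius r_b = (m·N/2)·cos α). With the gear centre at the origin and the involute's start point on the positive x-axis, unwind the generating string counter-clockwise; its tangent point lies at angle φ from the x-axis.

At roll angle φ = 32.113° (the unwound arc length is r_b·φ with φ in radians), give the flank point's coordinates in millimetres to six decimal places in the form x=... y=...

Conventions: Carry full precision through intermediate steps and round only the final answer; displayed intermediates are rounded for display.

single-mesh involute tooth geometry (37T wheel at module 4.204)
pitch radius r_p = m·N/2 = 4.204·37/2 = 77.774000
base radius r_b = r_p·cos α = 77.774000·cos 18.659° = 73.686157
roll angle φ = 32.113° = 0.56047758 rad
x = r_b·(cos φ + φ·sin φ) = 84.366673
y = r_b·(sin φ − φ·cos φ) = 4.190201

x=84.366673 y=4.190201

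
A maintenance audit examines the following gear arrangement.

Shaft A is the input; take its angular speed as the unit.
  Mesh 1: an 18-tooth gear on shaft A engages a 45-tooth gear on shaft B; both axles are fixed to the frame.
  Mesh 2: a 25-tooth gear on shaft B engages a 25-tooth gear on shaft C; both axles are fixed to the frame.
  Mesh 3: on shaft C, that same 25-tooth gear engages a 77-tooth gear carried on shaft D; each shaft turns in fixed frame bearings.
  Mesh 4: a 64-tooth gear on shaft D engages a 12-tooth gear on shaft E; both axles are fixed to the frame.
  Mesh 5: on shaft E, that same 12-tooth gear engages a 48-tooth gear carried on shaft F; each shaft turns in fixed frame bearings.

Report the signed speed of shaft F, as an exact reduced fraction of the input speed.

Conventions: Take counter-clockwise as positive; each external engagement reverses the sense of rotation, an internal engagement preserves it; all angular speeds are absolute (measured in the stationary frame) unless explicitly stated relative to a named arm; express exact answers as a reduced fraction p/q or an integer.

-40/231

5-mesh fixed-axis compound train (all bearings frame-fixed)
mesh 1 [18T→45T]: |ω|/ω_in = 1×18/45 = 2/5, sense flips to −
mesh 2 [25T→25T]: |ω|/ω_in = (2/5)×25/25 = 2/5, sense flips to +
mesh 3 [25T→77T]: |ω|/ω_in = (2/5)×25/77 = 10/77, sense flips to −
mesh 4 [64T→12T]: |ω|/ω_in = (10/77)×64/12 = 160/231, sense flips to +
mesh 5 [12T→48T]: |ω|/ω_in = (160/231)×12/48 = 40/231, sense flips to −
signed output speed (× input speed) = -40/231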